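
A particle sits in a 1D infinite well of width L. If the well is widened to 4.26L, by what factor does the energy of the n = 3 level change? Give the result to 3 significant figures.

0.0551

E_n ∝ 1/L², so the energy scales by 1/4.26² = 0.0551.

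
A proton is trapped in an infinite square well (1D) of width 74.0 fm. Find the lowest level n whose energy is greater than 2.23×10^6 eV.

n = 8

E_1 = h²/(8m_pL²) = 5.990×10^-15 J = 3.739×10^4 eV.
Need n² > 2.23×10^6/3.739×10^4 = 59.64, i.e. n > 7.723.
The smallest integer satisfying this is n = 8.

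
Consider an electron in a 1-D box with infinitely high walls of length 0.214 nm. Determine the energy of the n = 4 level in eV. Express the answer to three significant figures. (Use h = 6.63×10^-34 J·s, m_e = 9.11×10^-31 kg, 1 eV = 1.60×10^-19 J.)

For an infinite well E_n = n²h²/(8m_eL²), so E_1 = h²/(8m_eL²) = (6.63×10^-34)²/(8·9.11×10^-31·(2.14×10^-10 m)²) = 1.317×10^-18 J.
Then E_4 = 4²·E_1 = 16·1.317×10^-18 J = 2.107×10^-17 J.
Converting, E_4 = 2.107×10^-17 J / (1.60×10^-19 J/eV) = 132 eV.

E_4 = 132 eV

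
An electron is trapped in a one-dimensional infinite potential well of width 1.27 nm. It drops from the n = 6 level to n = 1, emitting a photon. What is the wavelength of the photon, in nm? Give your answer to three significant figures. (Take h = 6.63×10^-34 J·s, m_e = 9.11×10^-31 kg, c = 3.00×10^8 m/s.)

λ = 152 nm

E_1 = h²/(8m_eL²) = 3.739×10^-20 J, so ΔE = (6² − 1²)E_1 = 1.309×10^-18 J.
λ = hc/ΔE = (6.63×10^-34·3.00×10^8)/1.309×10^-18 = 1.52×10^-7 m = 152 nm.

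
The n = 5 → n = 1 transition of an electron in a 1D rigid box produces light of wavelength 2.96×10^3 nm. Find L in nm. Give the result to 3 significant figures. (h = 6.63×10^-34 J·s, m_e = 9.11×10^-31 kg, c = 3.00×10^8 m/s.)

L = 4.64 nm

The photon carries ΔE = hc/λ = 6.63×10^-34·3.00×10^8/2.96×10^-6 m = 6.720×10^-20 J.
Since ΔE = (5² − 1²)E_1, E_1 = 2.800×10^-21 J, and L = h/√(8m_eE_1) = 4.64×10^-9 m = 4.64 nm.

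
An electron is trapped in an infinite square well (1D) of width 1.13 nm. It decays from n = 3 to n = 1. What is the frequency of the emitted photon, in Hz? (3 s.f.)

E_1 = h²/(8m_eL²) = 4.718×10^-20 J and ΔE = (3² − 1²)E_1 = 3.774×10^-19 J.
f = ΔE/h = 3.774×10^-19/6.626×10^-34 = 5.70×10^14 Hz.

f = 5.70×10^14 Hz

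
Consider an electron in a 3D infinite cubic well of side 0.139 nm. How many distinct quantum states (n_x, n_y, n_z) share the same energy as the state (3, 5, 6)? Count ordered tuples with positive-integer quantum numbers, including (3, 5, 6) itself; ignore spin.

The level has n_x² + n_y² + n_z² = 70. The ordered positive-integer solutions are (3, 5, 6), (3, 6, 5), (5, 3, 6), (5, 6, 3), (6, 3, 5), (6, 5, 3).
That gives 6 states.

degeneracy = 6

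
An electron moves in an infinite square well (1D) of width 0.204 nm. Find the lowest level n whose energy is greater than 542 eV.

E_1 = h²/(8m_eL²) = 1.448×10^-18 J = 9.039 eV.
Need n² > 542/9.039 = 59.96, i.e. n > 7.743.
The smallest integer satisfying this is n = 8.

n = 8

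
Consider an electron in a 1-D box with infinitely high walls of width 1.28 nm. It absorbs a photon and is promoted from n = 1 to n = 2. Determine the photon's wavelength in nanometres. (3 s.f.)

λ = 1.80×10^3 nm

E_1 = h²/(8m_eL²) = 3.677×10^-20 J, so ΔE = (2² − 1²)E_1 = 1.103×10^-19 J.
λ = hc/ΔE = (6.626×10^-34·2.998×10^8)/1.103×10^-19 = 1.80×10^-6 m = 1.80×10^3 nm.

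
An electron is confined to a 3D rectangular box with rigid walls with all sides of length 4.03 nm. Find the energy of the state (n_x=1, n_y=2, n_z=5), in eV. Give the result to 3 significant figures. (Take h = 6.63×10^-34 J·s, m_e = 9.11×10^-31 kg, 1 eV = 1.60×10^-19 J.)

E = 0.696 eV

For a 3D rectangular well E = (h²/8m_e)·Σ n_i²/L_i² = (6.63×10^-34)²/(8·9.11×10^-31) · [1²/(4.03 nm)² + 2²/(4.03 nm)² + 5²/(4.03 nm)²].
Evaluating gives E = 1.114×10^-19 J = 0.696 eV.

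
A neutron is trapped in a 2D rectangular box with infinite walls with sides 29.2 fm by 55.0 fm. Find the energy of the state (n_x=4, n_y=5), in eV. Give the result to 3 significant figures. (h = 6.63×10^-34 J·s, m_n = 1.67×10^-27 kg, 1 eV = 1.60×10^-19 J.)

E = 5.56×10^6 eV

For a 2D rectangular well E = (h²/8m_n)·Σ n_i²/L_i² = (6.63×10^-34)²/(8·1.67×10^-27) · [4²/(29.2 fm)² + 5²/(55.0 fm)²].
Evaluating gives E = 8.893×10^-13 J = 5.56×10^6 eV.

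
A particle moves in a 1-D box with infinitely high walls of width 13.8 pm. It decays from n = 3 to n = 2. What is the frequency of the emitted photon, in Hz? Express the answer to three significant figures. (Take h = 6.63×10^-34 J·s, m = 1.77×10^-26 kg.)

f = 1.23×10^14 Hz

E_1 = h²/(8mL²) = 1.630×10^-20 J and ΔE = (3² − 2²)E_1 = 8.150×10^-20 J.
f = ΔE/h = 8.150×10^-20/6.63×10^-34 = 1.23×10^14 Hz.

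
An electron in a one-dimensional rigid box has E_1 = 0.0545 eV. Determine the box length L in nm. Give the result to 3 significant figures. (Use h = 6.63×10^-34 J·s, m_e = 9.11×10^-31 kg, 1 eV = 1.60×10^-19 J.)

L = 2.63 nm

From E_n = n²h²/(8m_eL²), L = n·h/√(8m_eE_n).
E_1 = 0.0545 eV = 8.720×10^-21 J, so L = 1·6.63×10^-34/√(8·9.11×10^-31·8.720×10^-21) = 2.63×10^-9 m = 2.63 nm.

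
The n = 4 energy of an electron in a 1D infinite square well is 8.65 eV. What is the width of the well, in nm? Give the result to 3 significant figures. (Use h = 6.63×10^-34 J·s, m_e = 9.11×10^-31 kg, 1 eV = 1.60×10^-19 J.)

From E_n = n²h²/(8m_eL²), L = n·h/√(8m_eE_n).
E_4 = 8.65 eV = 1.384×10^-18 J, so L = 4·6.63×10^-34/√(8·9.11×10^-31·1.384×10^-18) = 8.35×10^-10 m = 0.835 nm.

L = 0.835 nm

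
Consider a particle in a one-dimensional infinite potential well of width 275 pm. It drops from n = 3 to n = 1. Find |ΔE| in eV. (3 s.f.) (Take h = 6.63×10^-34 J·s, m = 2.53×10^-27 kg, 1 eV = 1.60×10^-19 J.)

E_1 = h²/(8mL²) = 2.872×10^-22 J.
|ΔE| = |3² − 1²|·E_1 = 8·2.872×10^-22 J = 2.298×10^-21 J = 0.0144 eV.

|ΔE| = 0.0144 eV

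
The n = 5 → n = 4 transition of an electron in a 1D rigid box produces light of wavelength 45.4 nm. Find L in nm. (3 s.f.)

The photon carries ΔE = hc/λ = 6.626×10^-34·2.998×10^8/4.54×10^-8 m = 4.375×10^-18 J.
Since ΔE = (5² − 4²)E_1, E_1 = 4.861×10^-19 J, and L = h/√(8m_eE_1) = 3.52×10^-10 m = 0.352 nm.

L = 0.352 nm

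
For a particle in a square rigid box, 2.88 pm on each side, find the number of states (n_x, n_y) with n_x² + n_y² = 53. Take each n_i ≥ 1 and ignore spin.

degeneracy = 2

The level has n_x² + n_y² = 53. The ordered positive-integer solutions are (2, 7), (7, 2).
That gives 2 states.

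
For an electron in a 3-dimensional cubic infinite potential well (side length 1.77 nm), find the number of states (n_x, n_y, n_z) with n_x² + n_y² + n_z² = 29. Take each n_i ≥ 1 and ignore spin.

The level has n_x² + n_y² + n_z² = 29. The ordered positive-integer solutions are (2, 3, 4), (2, 4, 3), (3, 2, 4), (3, 4, 2), (4, 2, 3), (4, 3, 2).
That gives 6 states.

degeneracy = 6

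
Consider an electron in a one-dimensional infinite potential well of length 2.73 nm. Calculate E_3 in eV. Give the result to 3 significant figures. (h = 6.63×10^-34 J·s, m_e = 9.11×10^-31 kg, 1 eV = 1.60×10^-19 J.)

E_3 = 0.455 eV

For an infinite well E_n = n²h²/(8m_eL²), so E_1 = h²/(8m_eL²) = (6.63×10^-34)²/(8·9.11×10^-31·(2.73×10^-9 m)²) = 8.093×10^-21 J.
Then E_3 = 3²·E_1 = 9·8.093×10^-21 J = 7.284×10^-20 J.
Converting, E_3 = 7.284×10^-20 J / (1.60×10^-19 J/eV) = 0.455 eV.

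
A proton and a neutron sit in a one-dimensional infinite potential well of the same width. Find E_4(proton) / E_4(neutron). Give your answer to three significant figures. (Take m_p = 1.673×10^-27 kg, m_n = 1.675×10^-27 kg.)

E_n ∝ 1/m at fixed n and L, so the ratio is m_n/m_p = 1.675×10^-27/1.673×10^-27 = 1.00.

1.00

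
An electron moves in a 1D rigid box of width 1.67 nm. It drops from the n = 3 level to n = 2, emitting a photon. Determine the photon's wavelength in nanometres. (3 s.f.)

λ = 1.84×10^3 nm

E_1 = h²/(8m_eL²) = 2.160×10^-20 J, so ΔE = (3² − 2²)E_1 = 1.080×10^-19 J.
λ = hc/ΔE = (6.626×10^-34·2.998×10^8)/1.080×10^-19 = 1.84×10^-6 m = 1.84×10^3 nm.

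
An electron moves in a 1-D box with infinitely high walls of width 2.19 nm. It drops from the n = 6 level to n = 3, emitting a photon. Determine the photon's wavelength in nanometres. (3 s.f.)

E_1 = h²/(8m_eL²) = 1.256×10^-20 J, so ΔE = (6² − 3²)E_1 = 3.391×10^-19 J.
λ = hc/ΔE = (6.626×10^-34·2.998×10^8)/3.391×10^-19 = 5.86×10^-7 m = 586 nm.

λ = 586 nm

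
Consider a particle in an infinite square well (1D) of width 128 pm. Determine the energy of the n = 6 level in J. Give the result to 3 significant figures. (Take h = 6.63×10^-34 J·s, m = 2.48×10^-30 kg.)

E_6 = 4.87×10^-17 J

For an infinite well E_n = n²h²/(8mL²), so E_1 = h²/(8mL²) = (6.63×10^-34)²/(8·2.48×10^-30·(1.28×10^-10 m)²) = 1.352×10^-18 J.
Then E_6 = 6²·E_1 = 36·1.352×10^-18 J = 4.87×10^-17 J.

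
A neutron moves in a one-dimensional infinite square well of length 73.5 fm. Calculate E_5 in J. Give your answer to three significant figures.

For an infinite well E_n = n²h²/(8m_nL²), so E_1 = h²/(8m_nL²) = (6.626×10^-34)²/(8·1.675×10^-27·(7.35×10^-14 m)²) = 6.065×10^-15 J.
Then E_5 = 5²·E_1 = 25·6.065×10^-15 J = 1.52×10^-13 J.

E_5 = 1.52×10^-13 J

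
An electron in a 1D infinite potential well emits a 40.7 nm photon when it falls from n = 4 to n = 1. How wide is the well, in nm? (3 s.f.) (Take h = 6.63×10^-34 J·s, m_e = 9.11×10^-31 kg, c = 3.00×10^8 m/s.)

L = 0.430 nm

The photon carries ΔE = hc/λ = 6.63×10^-34·3.00×10^8/4.07×10^-8 m = 4.887×10^-18 J.
Since ΔE = (4² − 1²)E_1, E_1 = 3.258×10^-19 J, and L = h/√(8m_eE_1) = 4.30×10^-10 m = 0.430 nm.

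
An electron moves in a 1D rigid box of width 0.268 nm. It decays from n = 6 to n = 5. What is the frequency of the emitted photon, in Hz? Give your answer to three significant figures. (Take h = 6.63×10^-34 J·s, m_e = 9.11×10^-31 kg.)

E_1 = h²/(8m_eL²) = 8.397×10^-19 J and ΔE = (6² − 5²)E_1 = 9.237×10^-18 J.
f = ΔE/h = 9.237×10^-18/6.63×10^-34 = 1.39×10^16 Hz.

f = 1.39×10^16 Hz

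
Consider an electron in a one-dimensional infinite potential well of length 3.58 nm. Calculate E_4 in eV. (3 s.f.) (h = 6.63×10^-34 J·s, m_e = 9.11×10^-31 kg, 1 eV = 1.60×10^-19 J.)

E_4 = 0.471 eV

For an infinite well E_n = n²h²/(8m_eL²), so E_1 = h²/(8m_eL²) = (6.63×10^-34)²/(8·9.11×10^-31·(3.58×10^-9 m)²) = 4.706×10^-21 J.
Then E_4 = 4²·E_1 = 16·4.706×10^-21 J = 7.530×10^-20 J.
Converting, E_4 = 7.530×10^-20 J / (1.60×10^-19 J/eV) = 0.471 eV.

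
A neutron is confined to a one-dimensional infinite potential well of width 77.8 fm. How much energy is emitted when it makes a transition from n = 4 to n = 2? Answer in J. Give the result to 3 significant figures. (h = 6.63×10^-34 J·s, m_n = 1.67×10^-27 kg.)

|ΔE| = 6.52×10^-14 J

E_1 = h²/(8m_nL²) = 5.436×10^-15 J.
|ΔE| = |4² − 2²|·E_1 = 12·5.436×10^-15 J = 6.52×10^-14 J.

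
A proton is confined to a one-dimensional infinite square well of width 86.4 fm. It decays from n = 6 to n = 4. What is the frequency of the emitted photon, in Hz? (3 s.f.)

f = 1.33×10^20 Hz

E_1 = h²/(8m_pL²) = 4.394×10^-15 J and ΔE = (6² − 4²)E_1 = 8.788×10^-14 J.
f = ΔE/h = 8.788×10^-14/6.626×10^-34 = 1.33×10^20 Hz.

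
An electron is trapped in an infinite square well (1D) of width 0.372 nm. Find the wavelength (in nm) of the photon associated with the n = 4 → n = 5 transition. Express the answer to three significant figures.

λ = 50.7 nm

E_1 = h²/(8m_eL²) = 4.354×10^-19 J, so ΔE = (5² − 4²)E_1 = 3.919×10^-18 J.
λ = hc/ΔE = (6.626×10^-34·2.998×10^8)/3.919×10^-18 = 5.07×10^-8 m = 50.7 nm.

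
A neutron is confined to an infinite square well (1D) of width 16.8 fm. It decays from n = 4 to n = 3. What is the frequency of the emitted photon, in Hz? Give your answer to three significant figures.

E_1 = h²/(8m_nL²) = 1.161×10^-13 J and ΔE = (4² − 3²)E_1 = 8.127×10^-13 J.
f = ΔE/h = 8.127×10^-13/6.626×10^-34 = 1.23×10^21 Hz.

f = 1.23×10^21 Hz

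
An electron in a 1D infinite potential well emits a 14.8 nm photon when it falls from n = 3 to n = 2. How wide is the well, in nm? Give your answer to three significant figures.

The photon carries ΔE = hc/λ = 6.626×10^-34·2.998×10^8/1.48×10^-8 m = 1.342×10^-17 J.
Since ΔE = (3² − 2²)E_1, E_1 = 2.684×10^-18 J, and L = h/√(8m_eE_1) = 1.50×10^-10 m = 0.150 nm.

L = 0.150 nm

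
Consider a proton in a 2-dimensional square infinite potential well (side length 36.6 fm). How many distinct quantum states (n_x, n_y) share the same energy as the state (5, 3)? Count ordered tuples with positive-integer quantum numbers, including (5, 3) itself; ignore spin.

degeneracy = 2

The level has n_x² + n_y² = 34. The ordered positive-integer solutions are (3, 5), (5, 3).
That gives 2 states.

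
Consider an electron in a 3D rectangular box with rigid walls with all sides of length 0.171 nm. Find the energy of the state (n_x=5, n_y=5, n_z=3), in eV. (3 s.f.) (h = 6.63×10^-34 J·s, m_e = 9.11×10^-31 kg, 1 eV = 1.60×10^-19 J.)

E = 761 eV

For a 3D rectangular well E = (h²/8m_e)·Σ n_i²/L_i² = (6.63×10^-34)²/(8·9.11×10^-31) · [5²/(0.171 nm)² + 5²/(0.171 nm)² + 3²/(0.171 nm)²].
Evaluating gives E = 1.217×10^-16 J = 761 eV.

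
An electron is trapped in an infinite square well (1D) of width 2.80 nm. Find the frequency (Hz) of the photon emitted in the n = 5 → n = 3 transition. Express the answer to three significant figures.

f = 1.86×10^14 Hz

E_1 = h²/(8m_eL²) = 7.685×10^-21 J and ΔE = (5² − 3²)E_1 = 1.230×10^-19 J.
f = ΔE/h = 1.230×10^-19/6.626×10^-34 = 1.86×10^14 Hz.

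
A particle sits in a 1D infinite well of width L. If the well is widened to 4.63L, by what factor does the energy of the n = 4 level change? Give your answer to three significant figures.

E_n ∝ 1/L², so the energy scales by 1/4.63² = 0.0466.

0.0466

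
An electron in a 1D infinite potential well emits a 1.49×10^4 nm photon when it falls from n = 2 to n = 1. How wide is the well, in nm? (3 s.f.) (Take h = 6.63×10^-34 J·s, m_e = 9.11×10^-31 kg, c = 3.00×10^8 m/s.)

The photon carries ΔE = hc/λ = 6.63×10^-34·3.00×10^8/1.49×10^-5 m = 1.335×10^-20 J.
Since ΔE = (2² − 1²)E_1, E_1 = 4.450×10^-21 J, and L = h/√(8m_eE_1) = 3.68×10^-9 m = 3.68 nm.

L = 3.68 nm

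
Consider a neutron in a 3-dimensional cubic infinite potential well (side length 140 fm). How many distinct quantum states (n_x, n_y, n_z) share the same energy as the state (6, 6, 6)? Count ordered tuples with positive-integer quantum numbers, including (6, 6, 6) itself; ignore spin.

The level has n_x² + n_y² + n_z² = 108. The ordered positive-integer solutions are (2, 2, 10), (2, 10, 2), (6, 6, 6), (10, 2, 2).
That gives 4 states.

degeneracy = 4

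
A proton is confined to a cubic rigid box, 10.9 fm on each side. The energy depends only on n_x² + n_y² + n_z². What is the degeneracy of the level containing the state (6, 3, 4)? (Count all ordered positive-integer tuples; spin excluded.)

The level has n_x² + n_y² + n_z² = 61. The ordered positive-integer solutions are (3, 4, 6), (3, 6, 4), (4, 3, 6), (4, 6, 3), (6, 3, 4), (6, 4, 3).
That gives 6 states.

degeneracy = 6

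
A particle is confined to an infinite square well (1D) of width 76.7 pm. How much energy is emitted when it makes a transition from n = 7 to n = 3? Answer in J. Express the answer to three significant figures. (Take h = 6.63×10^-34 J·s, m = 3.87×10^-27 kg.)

E_1 = h²/(8mL²) = 2.413×10^-21 J.
|ΔE| = |7² − 3²|·E_1 = 40·2.413×10^-21 J = 9.65×10^-20 J.

|ΔE| = 9.65×10^-20 J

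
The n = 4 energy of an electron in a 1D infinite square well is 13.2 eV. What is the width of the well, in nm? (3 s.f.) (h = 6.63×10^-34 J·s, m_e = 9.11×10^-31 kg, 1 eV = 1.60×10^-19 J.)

From E_n = n²h²/(8m_eL²), L = n·h/√(8m_eE_n).
E_4 = 13.2 eV = 2.112×10^-18 J, so L = 4·6.63×10^-34/√(8·9.11×10^-31·2.112×10^-18) = 6.76×10^-10 m = 0.676 nm.

L = 0.676 nm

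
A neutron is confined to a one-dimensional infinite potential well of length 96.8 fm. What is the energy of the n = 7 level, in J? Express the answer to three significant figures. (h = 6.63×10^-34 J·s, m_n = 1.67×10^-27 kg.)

For an infinite well E_n = n²h²/(8m_nL²), so E_1 = h²/(8m_nL²) = (6.63×10^-34)²/(8·1.67×10^-27·(9.68×10^-14 m)²) = 3.511×10^-15 J.
Then E_7 = 7²·E_1 = 49·3.511×10^-15 J = 1.72×10^-13 J.

E_7 = 1.72×10^-13 J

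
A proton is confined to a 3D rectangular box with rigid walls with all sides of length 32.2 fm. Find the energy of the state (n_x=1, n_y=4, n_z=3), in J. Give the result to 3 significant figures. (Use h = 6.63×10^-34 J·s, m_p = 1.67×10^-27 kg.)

For a 3D rectangular well E = (h²/8m_p)·Σ n_i²/L_i² = (6.63×10^-34)²/(8·1.67×10^-27) · [1²/(32.2 fm)² + 4²/(32.2 fm)² + 3²/(32.2 fm)²].
Evaluating gives E = 8.25×10^-13 J.

E = 8.25×10^-13 J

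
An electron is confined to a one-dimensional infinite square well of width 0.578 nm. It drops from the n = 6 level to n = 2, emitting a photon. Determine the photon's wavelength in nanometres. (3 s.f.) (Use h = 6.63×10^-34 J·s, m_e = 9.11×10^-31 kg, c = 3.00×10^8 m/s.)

λ = 34.4 nm

E_1 = h²/(8m_eL²) = 1.805×10^-19 J, so ΔE = (6² − 2²)E_1 = 5.776×10^-18 J.
λ = hc/ΔE = (6.63×10^-34·3.00×10^8)/5.776×10^-18 = 3.44×10^-8 m = 34.4 nm.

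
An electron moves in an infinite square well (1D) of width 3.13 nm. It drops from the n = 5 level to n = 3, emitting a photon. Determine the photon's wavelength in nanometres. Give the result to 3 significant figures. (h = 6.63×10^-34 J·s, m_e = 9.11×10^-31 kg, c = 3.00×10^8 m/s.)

E_1 = h²/(8m_eL²) = 6.156×10^-21 J, so ΔE = (5² − 3²)E_1 = 9.850×10^-20 J.
λ = hc/ΔE = (6.63×10^-34·3.00×10^8)/9.850×10^-20 = 2.02×10^-6 m = 2.02×10^3 nm.

λ = 2.02×10^3 nm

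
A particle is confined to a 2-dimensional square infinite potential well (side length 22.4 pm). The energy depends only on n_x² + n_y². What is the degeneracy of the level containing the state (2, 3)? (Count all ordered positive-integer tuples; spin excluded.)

The level has n_x² + n_y² = 13. The ordered positive-integer solutions are (2, 3), (3, 2).
That gives 2 states.

degeneracy = 2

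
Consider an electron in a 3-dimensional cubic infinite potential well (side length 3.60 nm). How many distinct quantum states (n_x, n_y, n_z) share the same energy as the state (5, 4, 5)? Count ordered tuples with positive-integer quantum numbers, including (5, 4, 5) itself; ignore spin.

degeneracy = 12

The level has n_x² + n_y² + n_z² = 66. The ordered positive-integer solutions are (1, 1, 8), (1, 4, 7), (1, 7, 4), (1, 8, 1), (4, 1, 7), (4, 5, 5), (4, 7, 1), (5, 4, 5), (5, 5, 4), (7, 1, 4), (7, 4, 1), (8, 1, 1).
That gives 12 states.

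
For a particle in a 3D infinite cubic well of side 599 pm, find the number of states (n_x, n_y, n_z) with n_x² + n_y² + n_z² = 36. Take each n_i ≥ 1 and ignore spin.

degeneracy = 3

The level has n_x² + n_y² + n_z² = 36. The ordered positive-integer solutions are (2, 4, 4), (4, 2, 4), (4, 4, 2).
That gives 3 states.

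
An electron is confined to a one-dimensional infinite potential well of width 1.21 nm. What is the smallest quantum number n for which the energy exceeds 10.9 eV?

n = 7

E_1 = h²/(8m_eL²) = 4.115×10^-20 J = 0.2569 eV.
Need n² > 10.9/0.2569 = 42.43, i.e. n > 6.514.
The smallest integer satisfying this is n = 7.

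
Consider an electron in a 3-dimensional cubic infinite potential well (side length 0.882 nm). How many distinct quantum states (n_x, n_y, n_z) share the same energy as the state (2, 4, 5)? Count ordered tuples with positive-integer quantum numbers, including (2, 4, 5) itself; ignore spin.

degeneracy = 6

The level has n_x² + n_y² + n_z² = 45. The ordered positive-integer solutions are (2, 4, 5), (2, 5, 4), (4, 2, 5), (4, 5, 2), (5, 2, 4), (5, 4, 2).
That gives 6 states.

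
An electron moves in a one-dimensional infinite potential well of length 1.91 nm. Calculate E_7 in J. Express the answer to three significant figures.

For an infinite well E_n = n²h²/(8m_eL²), so E_1 = h²/(8m_eL²) = (6.626×10^-34)²/(8·9.109×10^-31·(1.91×10^-9 m)²) = 1.651×10^-20 J.
Then E_7 = 7²·E_1 = 49·1.651×10^-20 J = 8.09×10^-19 J.

E_7 = 8.09×10^-19 J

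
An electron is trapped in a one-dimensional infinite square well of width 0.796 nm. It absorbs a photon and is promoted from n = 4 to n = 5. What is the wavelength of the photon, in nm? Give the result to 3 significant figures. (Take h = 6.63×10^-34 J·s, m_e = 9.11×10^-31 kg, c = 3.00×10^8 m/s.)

λ = 232 nm

E_1 = h²/(8m_eL²) = 9.519×10^-20 J, so ΔE = (5² − 4²)E_1 = 8.567×10^-19 J.
λ = hc/ΔE = (6.63×10^-34·3.00×10^8)/8.567×10^-19 = 2.32×10^-7 m = 232 nm.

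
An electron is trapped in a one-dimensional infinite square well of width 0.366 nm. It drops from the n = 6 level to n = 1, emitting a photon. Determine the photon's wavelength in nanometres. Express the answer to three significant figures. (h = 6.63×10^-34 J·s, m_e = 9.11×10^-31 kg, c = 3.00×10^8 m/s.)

E_1 = h²/(8m_eL²) = 4.503×10^-19 J, so ΔE = (6² − 1²)E_1 = 1.576×10^-17 J.
λ = hc/ΔE = (6.63×10^-34·3.00×10^8)/1.576×10^-17 = 1.26×10^-8 m = 12.6 nm.

λ = 12.6 nm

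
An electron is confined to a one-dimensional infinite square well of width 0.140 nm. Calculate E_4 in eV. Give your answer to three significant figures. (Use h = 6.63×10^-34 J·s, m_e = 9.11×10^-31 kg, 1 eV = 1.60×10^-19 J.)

For an infinite well E_n = n²h²/(8m_eL²), so E_1 = h²/(8m_eL²) = (6.63×10^-34)²/(8·9.11×10^-31·(1.40×10^-10 m)²) = 3.077×10^-18 J.
Then E_4 = 4²·E_1 = 16·3.077×10^-18 J = 4.923×10^-17 J.
Converting, E_4 = 4.923×10^-17 J / (1.60×10^-19 J/eV) = 308 eV.

E_4 = 308 eV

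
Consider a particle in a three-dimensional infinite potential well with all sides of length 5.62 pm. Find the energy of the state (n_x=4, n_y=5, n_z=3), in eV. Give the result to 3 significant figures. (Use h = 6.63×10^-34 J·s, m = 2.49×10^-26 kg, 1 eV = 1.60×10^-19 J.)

E = 21.8 eV

For a 3D rectangular well E = (h²/8m)·Σ n_i²/L_i² = (6.63×10^-34)²/(8·2.49×10^-26) · [4²/(5.62 pm)² + 5²/(5.62 pm)² + 3²/(5.62 pm)²].
Evaluating gives E = 3.493×10^-18 J = 21.8 eV.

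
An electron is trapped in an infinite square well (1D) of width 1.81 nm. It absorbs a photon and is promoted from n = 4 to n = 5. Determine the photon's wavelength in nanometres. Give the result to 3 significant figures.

λ = 1.20×10^3 nm

E_1 = h²/(8m_eL²) = 1.839×10^-20 J, so ΔE = (5² − 4²)E_1 = 1.655×10^-19 J.
λ = hc/ΔE = (6.626×10^-34·2.998×10^8)/1.655×10^-19 = 1.20×10^-6 m = 1.20×10^3 nm.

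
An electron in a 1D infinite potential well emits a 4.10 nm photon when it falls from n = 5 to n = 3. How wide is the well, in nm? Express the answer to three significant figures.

The photon carries ΔE = hc/λ = 6.626×10^-34·2.998×10^8/4.10×10^-9 m = 4.845×10^-17 J.
Since ΔE = (5² − 3²)E_1, E_1 = 3.028×10^-18 J, and L = h/√(8m_eE_1) = 1.41×10^-10 m = 0.141 nm.

L = 0.141 nm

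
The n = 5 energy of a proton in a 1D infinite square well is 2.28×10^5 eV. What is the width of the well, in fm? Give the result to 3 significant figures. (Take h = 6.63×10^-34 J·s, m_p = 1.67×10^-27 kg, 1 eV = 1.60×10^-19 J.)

L = 150 fm

From E_n = n²h²/(8m_pL²), L = n·h/√(8m_pE_n).
E_5 = 2.28×10^5 eV = 3.648×10^-14 J, so L = 5·6.63×10^-34/√(8·1.67×10^-27·3.648×10^-14) = 1.50×10^-13 m = 150 fm.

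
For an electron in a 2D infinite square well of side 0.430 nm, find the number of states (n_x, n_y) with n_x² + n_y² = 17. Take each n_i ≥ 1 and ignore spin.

degeneracy = 2

The level has n_x² + n_y² = 17. The ordered positive-integer solutions are (1, 4), (4, 1).
That gives 2 states.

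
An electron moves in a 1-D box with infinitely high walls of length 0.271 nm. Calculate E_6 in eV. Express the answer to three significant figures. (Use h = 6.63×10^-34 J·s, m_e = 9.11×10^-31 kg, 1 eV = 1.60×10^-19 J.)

For an infinite well E_n = n²h²/(8m_eL²), so E_1 = h²/(8m_eL²) = (6.63×10^-34)²/(8·9.11×10^-31·(2.71×10^-10 m)²) = 8.213×10^-19 J.
Then E_6 = 6²·E_1 = 36·8.213×10^-19 J = 2.957×10^-17 J.
Converting, E_6 = 2.957×10^-17 J / (1.60×10^-19 J/eV) = 185 eV.

E_6 = 185 eV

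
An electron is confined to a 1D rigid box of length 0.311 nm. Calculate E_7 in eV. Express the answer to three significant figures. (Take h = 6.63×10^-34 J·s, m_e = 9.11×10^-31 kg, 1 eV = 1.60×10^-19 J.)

For an infinite well E_n = n²h²/(8m_eL²), so E_1 = h²/(8m_eL²) = (6.63×10^-34)²/(8·9.11×10^-31·(3.11×10^-10 m)²) = 6.236×10^-19 J.
Then E_7 = 7²·E_1 = 49·6.236×10^-19 J = 3.056×10^-17 J.
Converting, E_7 = 3.056×10^-17 J / (1.60×10^-19 J/eV) = 191 eV.

E_7 = 191 eV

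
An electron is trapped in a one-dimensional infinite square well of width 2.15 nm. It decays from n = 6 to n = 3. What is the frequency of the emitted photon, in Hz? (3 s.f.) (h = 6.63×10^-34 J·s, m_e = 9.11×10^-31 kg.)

E_1 = h²/(8m_eL²) = 1.305×10^-20 J and ΔE = (6² − 3²)E_1 = 3.523×10^-19 J.
f = ΔE/h = 3.523×10^-19/6.63×10^-34 = 5.31×10^14 Hz.

f = 5.31×10^14 Hz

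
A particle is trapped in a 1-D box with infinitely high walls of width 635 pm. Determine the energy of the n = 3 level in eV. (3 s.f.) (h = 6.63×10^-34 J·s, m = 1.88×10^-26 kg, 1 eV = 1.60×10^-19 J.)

E_3 = 4.08×10^-4 eV

For an infinite well E_n = n²h²/(8mL²), so E_1 = h²/(8mL²) = (6.63×10^-34)²/(8·1.88×10^-26·(6.35×10^-10 m)²) = 7.248×10^-24 J.
Then E_3 = 3²·E_1 = 9·7.248×10^-24 J = 6.523×10^-23 J.
Converting, E_3 = 6.523×10^-23 J / (1.60×10^-19 J/eV) = 4.08×10^-4 eV.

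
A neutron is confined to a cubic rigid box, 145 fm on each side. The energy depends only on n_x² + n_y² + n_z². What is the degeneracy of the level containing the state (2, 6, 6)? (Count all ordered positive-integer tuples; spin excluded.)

The level has n_x² + n_y² + n_z² = 76. The ordered positive-integer solutions are (2, 6, 6), (6, 2, 6), (6, 6, 2).
That gives 3 states.

degeneracy = 3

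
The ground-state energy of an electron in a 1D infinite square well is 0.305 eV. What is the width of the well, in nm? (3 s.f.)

From E_n = n²h²/(8m_eL²), L = n·h/√(8m_eE_n).
E_1 = 0.305 eV = 4.886×10^-20 J, so L = 1·6.626×10^-34/√(8·9.109×10^-31·4.886×10^-20) = 1.11×10^-9 m = 1.11 nm.

L = 1.11 nm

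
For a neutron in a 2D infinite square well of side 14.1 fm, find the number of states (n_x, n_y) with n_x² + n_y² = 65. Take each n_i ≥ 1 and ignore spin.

The level has n_x² + n_y² = 65. The ordered positive-integer solutions are (1, 8), (4, 7), (7, 4), (8, 1).
That gives 4 states.

degeneracy = 4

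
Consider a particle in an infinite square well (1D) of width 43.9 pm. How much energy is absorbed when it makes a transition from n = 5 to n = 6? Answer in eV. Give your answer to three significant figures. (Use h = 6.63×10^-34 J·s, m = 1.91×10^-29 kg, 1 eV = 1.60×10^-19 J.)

E_1 = h²/(8mL²) = 1.493×10^-18 J.
|ΔE| = |5² − 6²|·E_1 = 11·1.493×10^-18 J = 1.642×10^-17 J = 103 eV.

|ΔE| = 103 eV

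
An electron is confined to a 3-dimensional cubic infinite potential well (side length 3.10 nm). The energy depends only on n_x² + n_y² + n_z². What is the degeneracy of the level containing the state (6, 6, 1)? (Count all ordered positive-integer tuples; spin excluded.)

degeneracy = 3

The level has n_x² + n_y² + n_z² = 73. The ordered positive-integer solutions are (1, 6, 6), (6, 1, 6), (6, 6, 1).
That gives 3 states.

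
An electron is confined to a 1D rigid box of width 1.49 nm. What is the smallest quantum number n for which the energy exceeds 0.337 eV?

E_1 = h²/(8m_eL²) = 2.714×10^-20 J = 0.1694 eV.
Need n² > 0.337/0.1694 = 1.989, i.e. n > 1.410.
The smallest integer satisfying this is n = 2.

n = 2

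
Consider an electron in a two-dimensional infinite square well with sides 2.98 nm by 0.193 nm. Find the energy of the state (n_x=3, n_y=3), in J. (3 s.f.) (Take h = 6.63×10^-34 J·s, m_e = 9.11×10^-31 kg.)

For a 2D rectangular well E = (h²/8m_e)·Σ n_i²/L_i² = (6.63×10^-34)²/(8·9.11×10^-31) · [3²/(2.98 nm)² + 3²/(0.193 nm)²].
Evaluating gives E = 1.46×10^-17 J.

E = 1.46×10^-17 J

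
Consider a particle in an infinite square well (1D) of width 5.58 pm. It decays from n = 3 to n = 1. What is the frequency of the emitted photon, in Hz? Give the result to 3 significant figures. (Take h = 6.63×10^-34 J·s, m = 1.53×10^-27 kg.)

f = 1.39×10^16 Hz

E_1 = h²/(8mL²) = 1.153×10^-18 J and ΔE = (3² − 1²)E_1 = 9.224×10^-18 J.
f = ΔE/h = 9.224×10^-18/6.63×10^-34 = 1.39×10^16 Hz.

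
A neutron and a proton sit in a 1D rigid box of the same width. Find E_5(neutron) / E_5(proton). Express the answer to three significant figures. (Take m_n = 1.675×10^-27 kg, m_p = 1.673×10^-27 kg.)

0.999

E_n ∝ 1/m at fixed n and L, so the ratio is m_p/m_n = 1.673×10^-27/1.675×10^-27 = 0.999.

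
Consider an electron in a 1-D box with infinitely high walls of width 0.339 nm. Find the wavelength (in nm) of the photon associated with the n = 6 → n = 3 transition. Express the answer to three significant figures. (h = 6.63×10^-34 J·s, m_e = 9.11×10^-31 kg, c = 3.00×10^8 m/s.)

λ = 14.0 nm

E_1 = h²/(8m_eL²) = 5.248×10^-19 J, so ΔE = (6² − 3²)E_1 = 1.417×10^-17 J.
λ = hc/ΔE = (6.63×10^-34·3.00×10^8)/1.417×10^-17 = 1.40×10^-8 m = 14.0 nm.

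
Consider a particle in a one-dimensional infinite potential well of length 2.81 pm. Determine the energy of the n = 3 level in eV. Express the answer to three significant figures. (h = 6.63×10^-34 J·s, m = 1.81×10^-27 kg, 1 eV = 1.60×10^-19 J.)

E_3 = 216 eV

For an infinite well E_n = n²h²/(8mL²), so E_1 = h²/(8mL²) = (6.63×10^-34)²/(8·1.81×10^-27·(2.81×10^-12 m)²) = 3.845×10^-18 J.
Then E_3 = 3²·E_1 = 9·3.845×10^-18 J = 3.460×10^-17 J.
Converting, E_3 = 3.460×10^-17 J / (1.60×10^-19 J/eV) = 216 eV.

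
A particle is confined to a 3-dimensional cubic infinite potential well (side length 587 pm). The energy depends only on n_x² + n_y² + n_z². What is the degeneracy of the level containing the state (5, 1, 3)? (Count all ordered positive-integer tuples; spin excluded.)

The level has n_x² + n_y² + n_z² = 35. The ordered positive-integer solutions are (1, 3, 5), (1, 5, 3), (3, 1, 5), (3, 5, 1), (5, 1, 3), (5, 3, 1).
That gives 6 states.

degeneracy = 6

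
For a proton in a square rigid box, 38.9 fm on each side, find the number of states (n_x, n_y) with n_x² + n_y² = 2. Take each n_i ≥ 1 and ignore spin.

The level has n_x² + n_y² = 2. The ordered positive-integer solutions are (1, 1).
That gives 1 state.

degeneracy = 1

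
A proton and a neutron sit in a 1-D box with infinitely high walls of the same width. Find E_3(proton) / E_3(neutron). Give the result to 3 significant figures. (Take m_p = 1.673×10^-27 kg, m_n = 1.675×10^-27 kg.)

1.00

E_n ∝ 1/m at fixed n and L, so the ratio is m_n/m_p = 1.675×10^-27/1.673×10^-27 = 1.00.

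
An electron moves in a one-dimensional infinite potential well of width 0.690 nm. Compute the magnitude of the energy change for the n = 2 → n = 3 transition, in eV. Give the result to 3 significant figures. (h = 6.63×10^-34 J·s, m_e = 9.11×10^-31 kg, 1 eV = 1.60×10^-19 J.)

|ΔE| = 3.96 eV

E_1 = h²/(8m_eL²) = 1.267×10^-19 J.
|ΔE| = |2² − 3²|·E_1 = 5·1.267×10^-19 J = 6.335×10^-19 J = 3.96 eV.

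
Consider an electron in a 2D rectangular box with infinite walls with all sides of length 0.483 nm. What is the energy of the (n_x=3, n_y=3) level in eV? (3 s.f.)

E = 29.0 eV

For a 2D rectangular well E = (h²/8m_e)·Σ n_i²/L_i² = (6.626×10^-34)²/(8·9.109×10^-31) · [3²/(0.483 nm)² + 3²/(0.483 nm)²].
Evaluating gives E = 4.649×10^-18 J = 29.0 eV.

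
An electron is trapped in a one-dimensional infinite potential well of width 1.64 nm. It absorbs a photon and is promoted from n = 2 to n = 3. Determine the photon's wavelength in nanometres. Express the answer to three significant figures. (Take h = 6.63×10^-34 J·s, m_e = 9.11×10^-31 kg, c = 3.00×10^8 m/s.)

E_1 = h²/(8m_eL²) = 2.242×10^-20 J, so ΔE = (3² − 2²)E_1 = 1.121×10^-19 J.
λ = hc/ΔE = (6.63×10^-34·3.00×10^8)/1.121×10^-19 = 1.77×10^-6 m = 1.77×10^3 nm.

λ = 1.77×10^3 nm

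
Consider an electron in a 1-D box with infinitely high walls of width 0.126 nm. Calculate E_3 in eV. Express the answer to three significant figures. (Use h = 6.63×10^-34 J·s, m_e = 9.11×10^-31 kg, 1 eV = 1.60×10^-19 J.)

For an infinite well E_n = n²h²/(8m_eL²), so E_1 = h²/(8m_eL²) = (6.63×10^-34)²/(8·9.11×10^-31·(1.26×10^-10 m)²) = 3.799×10^-18 J.
Then E_3 = 3²·E_1 = 9·3.799×10^-18 J = 3.419×10^-17 J.
Converting, E_3 = 3.419×10^-17 J / (1.60×10^-19 J/eV) = 214 eV.

E_3 = 214 eV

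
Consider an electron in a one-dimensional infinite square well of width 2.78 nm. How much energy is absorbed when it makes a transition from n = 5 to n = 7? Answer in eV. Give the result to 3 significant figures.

E_1 = h²/(8m_eL²) = 7.796×10^-21 J.
|ΔE| = |5² − 7²|·E_1 = 24·7.796×10^-21 J = 1.871×10^-19 J = 1.17 eV.

|ΔE| = 1.17 eV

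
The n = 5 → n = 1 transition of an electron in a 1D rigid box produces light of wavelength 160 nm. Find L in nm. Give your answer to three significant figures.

L = 1.08 nm

The photon carries ΔE = hc/λ = 6.626×10^-34·2.998×10^8/1.60×10^-7 m = 1.242×10^-18 J.
Since ΔE = (5² − 1²)E_1, E_1 = 5.175×10^-20 J, and L = h/√(8m_eE_1) = 1.08×10^-9 m = 1.08 nm.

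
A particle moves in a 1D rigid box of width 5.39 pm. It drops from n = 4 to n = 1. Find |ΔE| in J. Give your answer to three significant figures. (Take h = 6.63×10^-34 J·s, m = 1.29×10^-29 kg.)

|ΔE| = 2.20×10^-15 J

E_1 = h²/(8mL²) = 1.466×10^-16 J.
|ΔE| = |4² − 1²|·E_1 = 15·1.466×10^-16 J = 2.20×10^-15 J.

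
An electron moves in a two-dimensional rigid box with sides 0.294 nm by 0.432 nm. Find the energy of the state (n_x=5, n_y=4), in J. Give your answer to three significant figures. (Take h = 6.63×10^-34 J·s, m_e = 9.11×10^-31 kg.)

For a 2D rectangular well E = (h²/8m_e)·Σ n_i²/L_i² = (6.63×10^-34)²/(8·9.11×10^-31) · [5²/(0.294 nm)² + 4²/(0.432 nm)²].
Evaluating gives E = 2.26×10^-17 J.

E = 2.26×10^-17 J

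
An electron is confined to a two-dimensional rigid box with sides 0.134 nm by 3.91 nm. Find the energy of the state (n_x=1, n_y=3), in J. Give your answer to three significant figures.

E = 3.39×10^-18 J

For a 2D rectangular well E = (h²/8m_e)·Σ n_i²/L_i² = (6.626×10^-34)²/(8·9.109×10^-31) · [1²/(0.134 nm)² + 3²/(3.91 nm)²].
Evaluating gives E = 3.39×10^-18 J.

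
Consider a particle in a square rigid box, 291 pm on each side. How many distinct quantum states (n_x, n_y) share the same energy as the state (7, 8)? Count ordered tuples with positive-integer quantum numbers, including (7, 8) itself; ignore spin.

The level has n_x² + n_y² = 113. The ordered positive-integer solutions are (7, 8), (8, 7).
That gives 2 states.

degeneracy = 2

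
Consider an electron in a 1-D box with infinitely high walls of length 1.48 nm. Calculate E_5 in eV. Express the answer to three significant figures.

For an infinite well E_n = n²h²/(8m_eL²), so E_1 = h²/(8m_eL²) = (6.626×10^-34)²/(8·9.109×10^-31·(1.48×10^-9 m)²) = 2.751×10^-20 J.
Then E_5 = 5²·E_1 = 25·2.751×10^-20 J = 6.877×10^-19 J.
Converting, E_5 = 6.877×10^-19 J / (1.602×10^-19 J/eV) = 4.29 eV.

E_5 = 4.29 eV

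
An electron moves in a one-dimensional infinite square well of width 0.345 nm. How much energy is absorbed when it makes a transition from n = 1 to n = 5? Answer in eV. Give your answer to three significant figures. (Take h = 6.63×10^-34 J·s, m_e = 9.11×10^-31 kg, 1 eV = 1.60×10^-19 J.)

E_1 = h²/(8m_eL²) = 5.067×10^-19 J.
|ΔE| = |1² − 5²|·E_1 = 24·5.067×10^-19 J = 1.216×10^-17 J = 76.0 eV.

|ΔE| = 76.0 eV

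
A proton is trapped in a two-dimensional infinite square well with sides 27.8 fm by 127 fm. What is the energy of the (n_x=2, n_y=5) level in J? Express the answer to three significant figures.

E = 2.21×10^-13 J

For a 2D rectangular well E = (h²/8m_p)·Σ n_i²/L_i² = (6.626×10^-34)²/(8·1.673×10^-27) · [2²/(27.8 fm)² + 5²/(127 fm)²].
Evaluating gives E = 2.21×10^-13 J.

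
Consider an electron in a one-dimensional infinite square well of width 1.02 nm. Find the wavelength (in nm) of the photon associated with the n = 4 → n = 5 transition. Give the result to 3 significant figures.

λ = 381 nm

E_1 = h²/(8m_eL²) = 5.791×10^-20 J, so ΔE = (5² − 4²)E_1 = 5.212×10^-19 J.
λ = hc/ΔE = (6.626×10^-34·2.998×10^8)/5.212×10^-19 = 3.81×10^-7 m = 381 nm.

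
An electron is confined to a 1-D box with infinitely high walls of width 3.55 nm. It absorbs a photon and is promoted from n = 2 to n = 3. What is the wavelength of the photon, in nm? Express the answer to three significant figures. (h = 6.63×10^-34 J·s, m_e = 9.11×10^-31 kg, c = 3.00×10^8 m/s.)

λ = 8.31×10^3 nm

E_1 = h²/(8m_eL²) = 4.786×10^-21 J, so ΔE = (3² − 2²)E_1 = 2.393×10^-20 J.
λ = hc/ΔE = (6.63×10^-34·3.00×10^8)/2.393×10^-20 = 8.31×10^-6 m = 8.31×10^3 nm.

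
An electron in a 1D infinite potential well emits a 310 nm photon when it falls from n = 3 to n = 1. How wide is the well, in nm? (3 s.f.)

L = 0.867 nm

The photon carries ΔE = hc/λ = 6.626×10^-34·2.998×10^8/3.10×10^-7 m = 6.408×10^-19 J.
Since ΔE = (3² − 1²)E_1, E_1 = 8.010×10^-20 J, and L = h/√(8m_eE_1) = 8.67×10^-10 m = 0.867 nm.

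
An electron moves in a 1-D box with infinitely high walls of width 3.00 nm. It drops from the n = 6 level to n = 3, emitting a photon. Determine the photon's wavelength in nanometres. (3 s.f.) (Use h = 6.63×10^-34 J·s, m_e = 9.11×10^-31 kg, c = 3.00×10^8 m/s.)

E_1 = h²/(8m_eL²) = 6.702×10^-21 J, so ΔE = (6² − 3²)E_1 = 1.810×10^-19 J.
λ = hc/ΔE = (6.63×10^-34·3.00×10^8)/1.810×10^-19 = 1.10×10^-6 m = 1.10×10^3 nm.

λ = 1.10×10^3 nm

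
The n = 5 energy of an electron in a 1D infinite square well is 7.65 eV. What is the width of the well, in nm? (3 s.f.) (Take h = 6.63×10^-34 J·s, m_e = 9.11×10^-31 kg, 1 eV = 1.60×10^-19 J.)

From E_n = n²h²/(8m_eL²), L = n·h/√(8m_eE_n).
E_5 = 7.65 eV = 1.224×10^-18 J, so L = 5·6.63×10^-34/√(8·9.11×10^-31·1.224×10^-18) = 1.11×10^-9 m = 1.11 nm.

L = 1.11 nm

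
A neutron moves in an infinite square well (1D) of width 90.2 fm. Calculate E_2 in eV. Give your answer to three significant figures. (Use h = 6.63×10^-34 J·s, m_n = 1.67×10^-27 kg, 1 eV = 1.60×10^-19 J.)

For an infinite well E_n = n²h²/(8m_nL²), so E_1 = h²/(8m_nL²) = (6.63×10^-34)²/(8·1.67×10^-27·(9.02×10^-14 m)²) = 4.044×10^-15 J.
Then E_2 = 2²·E_1 = 4·4.044×10^-15 J = 1.618×10^-14 J.
Converting, E_2 = 1.618×10^-14 J / (1.60×10^-19 J/eV) = 1.01×10^5 eV.

E_2 = 1.01×10^5 eV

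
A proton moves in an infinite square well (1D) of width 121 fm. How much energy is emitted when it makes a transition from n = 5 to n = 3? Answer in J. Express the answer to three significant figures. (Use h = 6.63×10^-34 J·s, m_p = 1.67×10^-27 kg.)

E_1 = h²/(8m_pL²) = 2.247×10^-15 J.
|ΔE| = |5² − 3²|·E_1 = 16·2.247×10^-15 J = 3.60×10^-14 J.

|ΔE| = 3.60×10^-14 J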